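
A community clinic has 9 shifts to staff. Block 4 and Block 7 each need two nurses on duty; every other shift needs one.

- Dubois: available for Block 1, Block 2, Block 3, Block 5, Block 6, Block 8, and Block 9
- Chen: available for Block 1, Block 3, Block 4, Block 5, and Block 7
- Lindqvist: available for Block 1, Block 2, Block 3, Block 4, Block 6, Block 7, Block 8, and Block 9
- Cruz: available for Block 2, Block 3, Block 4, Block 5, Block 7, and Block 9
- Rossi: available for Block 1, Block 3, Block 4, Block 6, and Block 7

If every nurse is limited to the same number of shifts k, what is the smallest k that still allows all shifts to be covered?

With 5 nurses and 11 worker-slots to fill, someone must work at least ⌈11/5⌉ = 3 shifts, so k ≥ 3.
k = 3 works: Block 1→Chen, Block 2→Dubois, Block 3→Chen, Block 4→Chen+Lindqvist, Block 5→Dubois, Block 6→Lindqvist, Block 7→Cruz+Rossi, Block 8→Dubois, Block 9→Lindqvist.
Loads: Dubois 3, Chen 3, Lindqvist 3, Cruz 1, Rossi 1 — all ≤ 3.

3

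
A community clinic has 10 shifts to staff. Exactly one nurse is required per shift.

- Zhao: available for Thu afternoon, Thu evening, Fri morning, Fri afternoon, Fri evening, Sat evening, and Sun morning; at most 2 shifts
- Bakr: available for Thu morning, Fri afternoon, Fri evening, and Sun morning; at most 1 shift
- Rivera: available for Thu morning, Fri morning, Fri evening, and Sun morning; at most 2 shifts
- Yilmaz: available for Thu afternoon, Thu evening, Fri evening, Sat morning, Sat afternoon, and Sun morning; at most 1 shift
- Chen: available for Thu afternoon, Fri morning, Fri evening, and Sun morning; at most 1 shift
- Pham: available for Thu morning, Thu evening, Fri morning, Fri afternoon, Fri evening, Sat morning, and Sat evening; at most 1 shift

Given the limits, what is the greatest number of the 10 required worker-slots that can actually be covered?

8

Total capacity across all nurses is 2+1+2+1+1+1 = 8, and 10 slots are needed, so at most 8 can be filled.
An assignment achieving 8: Thu morning→Bakr, Thu afternoon→Zhao, Fri morning→Rivera, Fri evening→Chen, Sat morning→Pham, Sat afternoon→Yilmaz, Sat evening→Zhao, Sun morning→Rivera.
Loads: Zhao 2/2, Bakr 1/1, Rivera 2/2, Yilmaz 1/1, Chen 1/1, Pham 1/1.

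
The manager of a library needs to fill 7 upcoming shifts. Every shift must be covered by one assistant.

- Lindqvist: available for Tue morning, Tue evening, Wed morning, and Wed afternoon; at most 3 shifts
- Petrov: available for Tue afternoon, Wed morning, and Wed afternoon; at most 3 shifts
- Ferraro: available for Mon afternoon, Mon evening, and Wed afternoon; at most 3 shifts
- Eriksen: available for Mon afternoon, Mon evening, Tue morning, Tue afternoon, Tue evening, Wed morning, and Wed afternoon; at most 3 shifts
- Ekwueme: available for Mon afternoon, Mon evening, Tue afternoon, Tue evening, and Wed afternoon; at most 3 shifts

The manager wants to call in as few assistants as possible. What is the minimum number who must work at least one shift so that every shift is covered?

7 slots to fill and no one can take more than 3, so at least ⌈7/3⌉ = 3 assistants are needed.
Lindqvist, Petrov, and Ferraro alone can cover everything: Mon afternoon→Ferraro, Mon evening→Ferraro, Tue morning→Lindqvist, Tue afternoon→Petrov, Tue evening→Lindqvist, Wed morning→Lindqvist, Wed afternoon→Petrov.

3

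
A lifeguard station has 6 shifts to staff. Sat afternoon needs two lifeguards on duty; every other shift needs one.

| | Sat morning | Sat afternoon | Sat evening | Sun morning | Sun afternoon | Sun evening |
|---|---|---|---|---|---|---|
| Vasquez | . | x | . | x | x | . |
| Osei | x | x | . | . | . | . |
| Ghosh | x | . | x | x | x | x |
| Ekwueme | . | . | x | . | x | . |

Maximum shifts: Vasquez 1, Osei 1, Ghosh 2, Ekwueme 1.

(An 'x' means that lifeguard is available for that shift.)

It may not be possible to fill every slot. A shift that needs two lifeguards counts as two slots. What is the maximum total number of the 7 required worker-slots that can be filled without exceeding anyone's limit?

Total capacity across all lifeguards is 1+1+2+1 = 5, and 7 slots are needed, so at most 5 can be filled.
An assignment achieving 5: Sat morning→Osei, Sat afternoon→Vasquez, Sat evening→Ghosh, Sun afternoon→Ekwueme, Sun evening→Ghosh.
Loads: Vasquez 1/1, Osei 1/1, Ghosh 2/2, Ekwueme 1/1.

5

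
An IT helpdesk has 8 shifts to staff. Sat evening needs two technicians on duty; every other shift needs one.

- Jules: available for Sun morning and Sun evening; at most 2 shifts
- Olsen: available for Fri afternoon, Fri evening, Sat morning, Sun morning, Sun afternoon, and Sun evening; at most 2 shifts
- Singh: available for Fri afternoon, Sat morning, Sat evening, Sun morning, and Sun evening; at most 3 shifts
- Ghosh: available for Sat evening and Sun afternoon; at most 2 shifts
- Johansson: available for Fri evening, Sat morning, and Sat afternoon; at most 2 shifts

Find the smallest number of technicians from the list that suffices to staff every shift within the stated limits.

4

9 slots to fill and no one can take more than 3, so at least ⌈9/3⌉ = 3 technicians are needed.
Any 3 technicians together have capacity at most 3+2+2 = 7 < 9 slots, so 3 can never suffice.
Jules, Singh, Ghosh, and Johansson alone can cover everything: Fri afternoon→Singh, Fri evening→Johansson, Sat morning→Singh, Sat afternoon→Johansson, Sat evening→Singh+Ghosh, Sun morning→Jules, Sun afternoon→Ghosh, Sun evening→Jules.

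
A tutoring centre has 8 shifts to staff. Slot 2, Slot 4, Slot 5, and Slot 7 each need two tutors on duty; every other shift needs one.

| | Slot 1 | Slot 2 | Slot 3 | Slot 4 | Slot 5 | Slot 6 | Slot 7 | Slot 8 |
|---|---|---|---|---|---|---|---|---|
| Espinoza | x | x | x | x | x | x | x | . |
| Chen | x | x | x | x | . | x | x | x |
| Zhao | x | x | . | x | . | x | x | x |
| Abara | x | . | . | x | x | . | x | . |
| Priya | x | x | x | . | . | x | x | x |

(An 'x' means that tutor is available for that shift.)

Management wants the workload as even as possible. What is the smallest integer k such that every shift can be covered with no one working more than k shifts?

3

With 5 tutors and 12 worker-slots to fill, someone must work at least ⌈12/5⌉ = 3 shifts, so k ≥ 3.
k = 3 works: Slot 1→Chen, Slot 2→Chen+Zhao, Slot 3→Espinoza, Slot 4→Zhao+Abara, Slot 5→Espinoza+Abara, Slot 6→Espinoza, Slot 7→Zhao+Abara, Slot 8→Chen.
Loads: Espinoza 3, Chen 3, Zhao 3, Abara 3, Priya 0 — all ≤ 3.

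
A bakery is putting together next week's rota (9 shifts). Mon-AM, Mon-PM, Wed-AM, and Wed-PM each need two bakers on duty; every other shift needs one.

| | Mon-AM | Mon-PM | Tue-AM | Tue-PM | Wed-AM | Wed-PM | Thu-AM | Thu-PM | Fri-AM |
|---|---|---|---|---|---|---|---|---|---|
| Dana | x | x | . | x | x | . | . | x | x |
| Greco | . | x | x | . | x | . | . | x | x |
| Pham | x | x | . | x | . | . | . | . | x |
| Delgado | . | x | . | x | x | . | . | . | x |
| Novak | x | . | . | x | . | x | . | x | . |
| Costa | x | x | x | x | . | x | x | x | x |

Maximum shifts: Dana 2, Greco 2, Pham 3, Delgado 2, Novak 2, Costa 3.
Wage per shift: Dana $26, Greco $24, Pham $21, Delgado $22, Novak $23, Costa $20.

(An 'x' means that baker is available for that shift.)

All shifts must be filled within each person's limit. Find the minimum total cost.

$287

Wed-PM can only be covered by Novak and Costa, so that assignment is forced.
Thu-AM can only be covered by Costa, so that assignment is forced.
Picking the cheapest available baker for each shift independently would cost $271, but that ignores the shift limits.
An optimal schedule: Mon-AM→Pham+Dana, Mon-PM→Delgado+Greco, Tue-AM→Costa, Tue-PM→Pham, Wed-AM→Delgado+Greco, Wed-PM→Costa+Novak, Thu-AM→Costa, Thu-PM→Novak, Fri-AM→Pham.
Total: 21 + 26 + 22 + 24 + 20 + 21 + 22 + 24 + 20 + 23 + 20 + 23 + 21 = $287.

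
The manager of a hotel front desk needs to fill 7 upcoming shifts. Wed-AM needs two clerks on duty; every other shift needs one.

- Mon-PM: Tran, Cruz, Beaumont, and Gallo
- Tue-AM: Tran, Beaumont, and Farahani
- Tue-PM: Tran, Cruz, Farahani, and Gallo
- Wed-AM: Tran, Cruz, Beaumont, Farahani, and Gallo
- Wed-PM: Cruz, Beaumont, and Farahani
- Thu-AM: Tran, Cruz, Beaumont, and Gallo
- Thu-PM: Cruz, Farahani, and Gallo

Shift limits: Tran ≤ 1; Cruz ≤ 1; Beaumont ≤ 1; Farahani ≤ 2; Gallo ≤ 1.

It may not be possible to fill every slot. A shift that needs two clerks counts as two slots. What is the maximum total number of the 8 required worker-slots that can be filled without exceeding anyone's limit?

6

Total capacity across all clerks is 1+1+1+2+1 = 6, and 8 slots are needed, so at most 6 can be filled.
An assignment achieving 6: Mon-PM→Beaumont, Tue-AM→Tran, Tue-PM→Farahani, Wed-PM→Cruz, Thu-AM→Gallo, Thu-PM→Farahani.
Loads: Tran 1/1, Cruz 1/1, Beaumont 1/1, Farahani 2/2, Gallo 1/1.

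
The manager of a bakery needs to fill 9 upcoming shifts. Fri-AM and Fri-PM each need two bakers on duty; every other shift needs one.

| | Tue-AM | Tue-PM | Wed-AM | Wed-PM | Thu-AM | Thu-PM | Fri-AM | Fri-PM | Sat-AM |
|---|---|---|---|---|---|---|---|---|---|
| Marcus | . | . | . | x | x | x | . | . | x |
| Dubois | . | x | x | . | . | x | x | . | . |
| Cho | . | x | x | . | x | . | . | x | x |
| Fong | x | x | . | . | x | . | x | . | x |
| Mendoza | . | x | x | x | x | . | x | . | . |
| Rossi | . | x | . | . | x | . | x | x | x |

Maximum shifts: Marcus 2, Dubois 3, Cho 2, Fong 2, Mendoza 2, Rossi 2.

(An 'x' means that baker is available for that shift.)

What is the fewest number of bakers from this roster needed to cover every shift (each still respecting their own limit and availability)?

11 slots to fill and no one can take more than 3, so at least ⌈11/3⌉ = 4 bakers are needed.
Any 4 bakers together have capacity at most 3+2+2+2 = 9 < 11 slots, so 4 can never suffice.
Marcus, Dubois, Cho, Fong, and Rossi alone can cover everything: Tue-AM→Fong, Tue-PM→Dubois, Wed-AM→Dubois, Wed-PM→Marcus, Thu-AM→Cho, Thu-PM→Marcus, Fri-AM→Dubois+Fong, Fri-PM→Cho+Rossi, Sat-AM→Rossi.

5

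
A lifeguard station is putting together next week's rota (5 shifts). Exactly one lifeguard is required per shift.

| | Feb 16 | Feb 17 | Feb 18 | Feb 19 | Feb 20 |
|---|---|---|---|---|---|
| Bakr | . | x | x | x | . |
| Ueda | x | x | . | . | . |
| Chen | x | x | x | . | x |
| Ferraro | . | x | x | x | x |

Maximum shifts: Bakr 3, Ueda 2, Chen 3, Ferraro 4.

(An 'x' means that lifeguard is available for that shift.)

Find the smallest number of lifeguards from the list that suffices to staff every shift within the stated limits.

2

5 slots to fill and no one can take more than 4, so at least ⌈5/4⌉ = 2 lifeguards are needed.
Bakr and Chen alone can cover everything: Feb 16→Chen, Feb 17→Bakr, Feb 18→Bakr, Feb 19→Bakr, Feb 20→Chen.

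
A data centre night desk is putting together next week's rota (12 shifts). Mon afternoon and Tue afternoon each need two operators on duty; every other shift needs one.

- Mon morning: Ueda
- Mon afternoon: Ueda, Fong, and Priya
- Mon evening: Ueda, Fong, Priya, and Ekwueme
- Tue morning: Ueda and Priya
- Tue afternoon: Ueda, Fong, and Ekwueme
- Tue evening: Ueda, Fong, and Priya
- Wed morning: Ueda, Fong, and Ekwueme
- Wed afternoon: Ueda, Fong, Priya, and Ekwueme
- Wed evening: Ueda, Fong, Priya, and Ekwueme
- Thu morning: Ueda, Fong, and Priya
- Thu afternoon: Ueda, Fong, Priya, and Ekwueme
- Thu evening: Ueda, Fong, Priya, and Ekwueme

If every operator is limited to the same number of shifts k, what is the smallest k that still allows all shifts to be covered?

With 4 operators and 14 worker-slots to fill, someone must work at least ⌈14/4⌉ = 4 shifts, so k ≥ 4.
k = 4 works: Mon morning→Ueda, Mon afternoon→Ueda+Fong, Mon evening→Priya, Tue morning→Ueda, Tue afternoon→Ueda+Fong, Tue evening→Fong, Wed morning→Fong, Wed afternoon→Priya, Wed evening→Priya, Thu morning→Priya, Thu afternoon→Ekwueme, Thu evening→Ekwueme.
Loads: Ueda 4, Fong 4, Priya 4, Ekwueme 2 — all ≤ 4.

4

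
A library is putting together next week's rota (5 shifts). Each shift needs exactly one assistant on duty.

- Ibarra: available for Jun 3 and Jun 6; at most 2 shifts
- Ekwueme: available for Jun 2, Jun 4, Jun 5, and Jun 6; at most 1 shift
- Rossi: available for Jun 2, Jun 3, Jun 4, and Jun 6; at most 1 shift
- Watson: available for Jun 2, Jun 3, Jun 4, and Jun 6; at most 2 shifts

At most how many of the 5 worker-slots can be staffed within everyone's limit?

Total capacity across all assistants is 2+1+1+2 = 6, and 5 slots are needed, so at most 5 can be filled.
An assignment achieving 5: Jun 2→Rossi, Jun 3→Ibarra, Jun 4→Watson, Jun 5→Ekwueme, Jun 6→Ibarra.
Loads: Ibarra 2/2, Ekwueme 1/1, Rossi 1/1, Watson 1/2.

5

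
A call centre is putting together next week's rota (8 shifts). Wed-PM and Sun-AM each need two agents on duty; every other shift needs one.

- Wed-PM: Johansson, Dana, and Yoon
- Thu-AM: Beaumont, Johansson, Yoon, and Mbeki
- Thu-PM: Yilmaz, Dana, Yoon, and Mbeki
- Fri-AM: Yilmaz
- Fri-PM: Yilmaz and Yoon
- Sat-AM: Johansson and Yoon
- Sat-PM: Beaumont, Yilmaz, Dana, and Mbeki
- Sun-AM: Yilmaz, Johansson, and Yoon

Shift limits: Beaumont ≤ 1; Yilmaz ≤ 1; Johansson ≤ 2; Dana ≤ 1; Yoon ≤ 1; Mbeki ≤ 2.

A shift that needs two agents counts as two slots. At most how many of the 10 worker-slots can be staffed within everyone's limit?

8

Total capacity across all agents is 1+1+2+1+1+2 = 8, and 10 slots are needed, so at most 8 can be filled.
An assignment achieving 8: Wed-PM→Johansson+Dana, Thu-AM→Beaumont, Thu-PM→Mbeki, Fri-AM→Yilmaz, Fri-PM→Yoon, Sat-AM→Johansson, Sat-PM→Mbeki.
Loads: Beaumont 1/1, Yilmaz 1/1, Johansson 2/2, Dana 1/1, Yoon 1/1, Mbeki 2/2.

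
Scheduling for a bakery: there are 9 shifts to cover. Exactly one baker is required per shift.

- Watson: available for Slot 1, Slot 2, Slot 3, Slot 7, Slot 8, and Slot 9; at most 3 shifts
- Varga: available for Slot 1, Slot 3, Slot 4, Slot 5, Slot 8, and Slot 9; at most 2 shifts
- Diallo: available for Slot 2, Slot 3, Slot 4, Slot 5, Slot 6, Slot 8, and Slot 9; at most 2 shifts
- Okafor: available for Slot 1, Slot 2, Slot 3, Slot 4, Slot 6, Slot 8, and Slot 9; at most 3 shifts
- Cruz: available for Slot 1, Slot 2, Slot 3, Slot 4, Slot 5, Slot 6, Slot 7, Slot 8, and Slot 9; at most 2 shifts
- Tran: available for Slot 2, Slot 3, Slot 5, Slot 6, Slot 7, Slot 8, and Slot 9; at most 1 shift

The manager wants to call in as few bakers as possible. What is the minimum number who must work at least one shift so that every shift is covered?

4

9 slots to fill and no one can take more than 3, so at least ⌈9/3⌉ = 3 bakers are needed.
Any 3 bakers together have capacity at most 3+3+2 = 8 < 9 slots, so 3 can never suffice.
Watson, Varga, Diallo, and Okafor alone can cover everything: Slot 1→Watson, Slot 2→Watson, Slot 3→Diallo, Slot 4→Varga, Slot 5→Varga, Slot 6→Diallo, Slot 7→Watson, Slot 8→Okafor, Slot 9→Okafor.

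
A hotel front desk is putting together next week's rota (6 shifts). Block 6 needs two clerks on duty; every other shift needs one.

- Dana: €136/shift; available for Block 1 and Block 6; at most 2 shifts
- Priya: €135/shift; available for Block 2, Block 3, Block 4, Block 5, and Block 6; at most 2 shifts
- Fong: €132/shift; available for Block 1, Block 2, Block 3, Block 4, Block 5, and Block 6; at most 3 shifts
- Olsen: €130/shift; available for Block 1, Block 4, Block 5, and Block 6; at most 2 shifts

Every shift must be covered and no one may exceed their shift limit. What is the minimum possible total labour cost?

€926

Picking the cheapest available clerk for each shift independently would cost €916, but that ignores the shift limits.
An optimal schedule: Block 1→Olsen, Block 2→Fong, Block 3→Fong, Block 4→Olsen, Block 5→Priya, Block 6→Fong+Priya.
Total: 130 + 132 + 132 + 130 + 135 + 132 + 135 = €926.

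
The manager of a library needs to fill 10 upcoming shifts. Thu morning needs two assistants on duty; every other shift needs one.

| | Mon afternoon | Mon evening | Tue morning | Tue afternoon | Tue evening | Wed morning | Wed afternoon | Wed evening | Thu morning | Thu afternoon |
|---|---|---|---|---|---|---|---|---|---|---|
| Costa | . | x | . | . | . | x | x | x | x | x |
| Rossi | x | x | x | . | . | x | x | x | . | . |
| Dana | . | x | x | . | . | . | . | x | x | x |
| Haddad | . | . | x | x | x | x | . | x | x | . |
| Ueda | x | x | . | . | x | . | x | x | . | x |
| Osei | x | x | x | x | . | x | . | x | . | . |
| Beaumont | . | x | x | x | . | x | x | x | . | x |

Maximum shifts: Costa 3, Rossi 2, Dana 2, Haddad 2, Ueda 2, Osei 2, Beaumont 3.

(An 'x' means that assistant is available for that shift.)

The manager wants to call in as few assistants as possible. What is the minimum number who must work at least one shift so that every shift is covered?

5

11 slots to fill and no one can take more than 3, so at least ⌈11/3⌉ = 4 assistants are needed.
Any 4 assistants together have capacity at most 3+3+2+2 = 10 < 11 slots, so 4 can never suffice.
Costa, Rossi, Dana, Haddad, and Ueda alone can cover everything: Mon afternoon→Rossi, Mon evening→Ueda, Tue morning→Rossi, Tue afternoon→Haddad, Tue evening→Haddad, Wed morning→Costa, Wed afternoon→Costa, Wed evening→Ueda, Thu morning→Costa+Dana, Thu afternoon→Dana.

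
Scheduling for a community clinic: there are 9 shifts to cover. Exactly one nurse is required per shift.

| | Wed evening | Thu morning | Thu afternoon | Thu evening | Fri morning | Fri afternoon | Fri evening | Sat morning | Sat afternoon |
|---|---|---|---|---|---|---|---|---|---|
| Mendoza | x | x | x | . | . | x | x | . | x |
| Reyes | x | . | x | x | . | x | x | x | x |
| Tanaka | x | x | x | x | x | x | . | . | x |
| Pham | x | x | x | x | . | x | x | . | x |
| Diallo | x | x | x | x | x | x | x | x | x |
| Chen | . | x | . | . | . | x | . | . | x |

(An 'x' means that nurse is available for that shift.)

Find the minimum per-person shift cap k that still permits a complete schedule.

With 6 nurses and 9 worker-slots to fill, someone must work at least ⌈9/6⌉ = 2 shifts, so k ≥ 2.
k = 2 works: Wed evening→Mendoza, Thu morning→Tanaka, Thu afternoon→Pham, Thu evening→Reyes, Fri morning→Tanaka, Fri afternoon→Pham, Fri evening→Mendoza, Sat morning→Reyes, Sat afternoon→Diallo.
Loads: Mendoza 2, Reyes 2, Tanaka 2, Pham 2, Diallo 1, Chen 0 — all ≤ 2.

2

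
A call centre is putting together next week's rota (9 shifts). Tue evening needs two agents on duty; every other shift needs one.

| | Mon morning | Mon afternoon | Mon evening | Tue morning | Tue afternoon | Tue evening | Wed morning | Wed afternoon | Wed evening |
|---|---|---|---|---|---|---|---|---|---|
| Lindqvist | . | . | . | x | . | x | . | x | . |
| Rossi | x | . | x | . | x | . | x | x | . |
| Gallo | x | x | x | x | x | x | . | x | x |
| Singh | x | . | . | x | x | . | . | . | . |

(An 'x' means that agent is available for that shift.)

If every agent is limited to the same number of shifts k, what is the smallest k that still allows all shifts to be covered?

With 4 agents and 10 worker-slots to fill, someone must work at least ⌈10/4⌉ = 3 shifts, so k ≥ 3.
k = 3 works: Mon morning→Rossi, Mon afternoon→Gallo, Mon evening→Rossi, Tue morning→Lindqvist, Tue afternoon→Singh, Tue evening→Lindqvist+Gallo, Wed morning→Rossi, Wed afternoon→Lindqvist, Wed evening→Gallo.
Loads: Lindqvist 3, Rossi 3, Gallo 3, Singh 1 — all ≤ 3.

3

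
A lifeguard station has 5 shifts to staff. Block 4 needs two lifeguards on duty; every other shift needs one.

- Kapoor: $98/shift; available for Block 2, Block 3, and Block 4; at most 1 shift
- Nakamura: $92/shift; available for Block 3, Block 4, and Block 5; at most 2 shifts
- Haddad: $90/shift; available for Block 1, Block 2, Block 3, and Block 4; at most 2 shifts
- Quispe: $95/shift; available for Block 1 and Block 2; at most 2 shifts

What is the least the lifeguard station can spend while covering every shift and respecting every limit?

Block 5 can only be covered by Nakamura, so that assignment is forced.
Picking the cheapest available lifeguard for each shift independently would cost $544, but that ignores the shift limits.
An optimal schedule: Block 1→Quispe, Block 2→Quispe, Block 3→Haddad, Block 4→Haddad+Nakamura, Block 5→Nakamura.
Total: 95 + 95 + 90 + 90 + 92 + 92 = $554.

$554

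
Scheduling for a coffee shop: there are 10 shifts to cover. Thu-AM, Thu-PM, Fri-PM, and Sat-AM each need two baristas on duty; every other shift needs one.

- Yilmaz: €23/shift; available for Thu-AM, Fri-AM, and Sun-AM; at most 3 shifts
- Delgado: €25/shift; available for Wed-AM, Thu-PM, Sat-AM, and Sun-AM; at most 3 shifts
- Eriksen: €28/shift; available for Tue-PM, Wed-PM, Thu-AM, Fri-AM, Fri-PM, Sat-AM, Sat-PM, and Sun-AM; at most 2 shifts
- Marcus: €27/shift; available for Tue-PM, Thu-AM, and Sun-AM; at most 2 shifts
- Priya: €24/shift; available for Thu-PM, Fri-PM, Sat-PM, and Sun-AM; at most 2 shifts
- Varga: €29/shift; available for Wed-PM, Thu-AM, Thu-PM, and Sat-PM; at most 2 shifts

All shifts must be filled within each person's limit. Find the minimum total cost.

€360

Wed-AM can only be covered by Delgado, so that assignment is forced.
Fri-PM can only be covered by Eriksen and Priya, so that assignment is forced.
Sat-AM can only be covered by Delgado and Eriksen, so that assignment is forced.
Picking the cheapest available barista for each shift independently would cost €354, but that ignores the shift limits.
An optimal schedule: Tue-PM→Marcus, Wed-AM→Delgado, Wed-PM→Varga, Thu-AM→Yilmaz+Marcus, Thu-PM→Delgado+Priya, Fri-AM→Yilmaz, Fri-PM→Eriksen+Priya, Sat-AM→Delgado+Eriksen, Sat-PM→Varga, Sun-AM→Yilmaz.
Total: 27 + 25 + 29 + 23 + 27 + 25 + 24 + 23 + 28 + 24 + 25 + 28 + 29 + 23 = €360.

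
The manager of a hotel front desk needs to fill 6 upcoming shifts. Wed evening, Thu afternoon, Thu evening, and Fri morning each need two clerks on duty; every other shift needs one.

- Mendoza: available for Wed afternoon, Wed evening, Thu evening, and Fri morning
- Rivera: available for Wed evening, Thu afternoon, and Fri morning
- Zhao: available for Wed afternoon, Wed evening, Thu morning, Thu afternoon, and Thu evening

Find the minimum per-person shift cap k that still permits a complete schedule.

With 3 clerks and 10 worker-slots to fill, someone must work at least ⌈10/3⌉ = 4 shifts, so k ≥ 4.
k = 4 works: Wed afternoon→Mendoza, Wed evening→Mendoza+Rivera, Thu morning→Zhao, Thu afternoon→Rivera+Zhao, Thu evening→Mendoza+Zhao, Fri morning→Mendoza+Rivera.
Loads: Mendoza 4, Rivera 3, Zhao 3 — all ≤ 4.

4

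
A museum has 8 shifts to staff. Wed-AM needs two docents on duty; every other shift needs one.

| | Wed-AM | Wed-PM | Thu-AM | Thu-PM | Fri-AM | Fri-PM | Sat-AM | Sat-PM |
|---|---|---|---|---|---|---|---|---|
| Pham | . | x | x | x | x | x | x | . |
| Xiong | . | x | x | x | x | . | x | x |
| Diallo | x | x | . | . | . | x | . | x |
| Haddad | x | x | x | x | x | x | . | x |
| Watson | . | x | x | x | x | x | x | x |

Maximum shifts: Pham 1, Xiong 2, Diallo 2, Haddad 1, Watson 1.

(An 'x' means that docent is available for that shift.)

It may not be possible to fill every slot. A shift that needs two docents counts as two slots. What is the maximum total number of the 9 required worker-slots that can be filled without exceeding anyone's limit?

Total capacity across all docents is 1+2+2+1+1 = 7, and 9 slots are needed, so at most 7 can be filled.
An assignment achieving 7: Wed-AM→Diallo+Haddad, Thu-AM→Xiong, Thu-PM→Xiong, Fri-AM→Watson, Fri-PM→Diallo, Sat-AM→Pham.
Loads: Pham 1/1, Xiong 2/2, Diallo 2/2, Haddad 1/1, Watson 1/1.

7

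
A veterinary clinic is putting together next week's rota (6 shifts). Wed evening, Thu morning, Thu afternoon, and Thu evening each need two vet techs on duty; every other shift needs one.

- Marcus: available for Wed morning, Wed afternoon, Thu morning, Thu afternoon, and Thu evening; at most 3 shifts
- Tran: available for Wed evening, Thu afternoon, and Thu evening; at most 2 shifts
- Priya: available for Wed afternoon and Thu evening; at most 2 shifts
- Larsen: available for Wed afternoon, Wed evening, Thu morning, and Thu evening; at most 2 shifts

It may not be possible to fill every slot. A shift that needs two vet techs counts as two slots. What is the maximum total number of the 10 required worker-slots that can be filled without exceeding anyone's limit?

Total capacity across all vet techs is 3+2+2+2 = 9, and 10 slots are needed, so at most 9 can be filled.
An assignment achieving 9: Wed morning→Marcus, Wed afternoon→Priya, Wed evening→Tran+Larsen, Thu morning→Marcus+Larsen, Thu afternoon→Marcus+Tran, Thu evening→Priya.
Loads: Marcus 3/3, Tran 2/2, Priya 2/2, Larsen 2/2.

9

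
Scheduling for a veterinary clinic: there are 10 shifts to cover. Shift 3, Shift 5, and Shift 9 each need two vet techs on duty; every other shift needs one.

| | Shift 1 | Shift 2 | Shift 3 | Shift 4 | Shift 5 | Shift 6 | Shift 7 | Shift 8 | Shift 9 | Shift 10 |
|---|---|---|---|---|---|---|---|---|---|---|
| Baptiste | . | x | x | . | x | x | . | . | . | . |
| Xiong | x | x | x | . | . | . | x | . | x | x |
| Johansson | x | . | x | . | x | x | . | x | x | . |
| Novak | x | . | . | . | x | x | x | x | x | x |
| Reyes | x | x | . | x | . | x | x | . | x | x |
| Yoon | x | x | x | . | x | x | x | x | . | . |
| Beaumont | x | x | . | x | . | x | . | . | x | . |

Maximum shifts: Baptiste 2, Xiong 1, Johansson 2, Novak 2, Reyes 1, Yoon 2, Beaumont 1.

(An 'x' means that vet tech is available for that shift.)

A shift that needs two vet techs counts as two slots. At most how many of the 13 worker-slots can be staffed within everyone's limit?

Total capacity across all vet techs is 2+1+2+2+1+2+1 = 11, and 13 slots are needed, so at most 11 can be filled.
An assignment achieving 11: Shift 1→Yoon, Shift 2→Yoon, Shift 3→Baptiste+Johansson, Shift 4→Reyes, Shift 5→Baptiste+Novak, Shift 7→Novak, Shift 8→Johansson, Shift 9→Beaumont, Shift 10→Xiong.
Loads: Baptiste 2/2, Xiong 1/1, Johansson 2/2, Novak 2/2, Reyes 1/1, Yoon 2/2, Beaumont 1/1.

11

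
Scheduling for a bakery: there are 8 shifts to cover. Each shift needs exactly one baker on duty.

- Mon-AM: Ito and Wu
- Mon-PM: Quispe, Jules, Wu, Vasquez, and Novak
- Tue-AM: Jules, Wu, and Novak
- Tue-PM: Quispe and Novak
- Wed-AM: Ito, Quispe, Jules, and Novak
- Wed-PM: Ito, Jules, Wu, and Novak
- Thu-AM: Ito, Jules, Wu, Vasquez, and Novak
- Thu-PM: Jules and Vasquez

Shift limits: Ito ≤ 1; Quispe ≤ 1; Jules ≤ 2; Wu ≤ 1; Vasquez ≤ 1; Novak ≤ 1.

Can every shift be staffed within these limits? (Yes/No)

No

Total capacity is 1+1+2+1+1+1 = 7 but 8 worker-slots are needed — infeasible.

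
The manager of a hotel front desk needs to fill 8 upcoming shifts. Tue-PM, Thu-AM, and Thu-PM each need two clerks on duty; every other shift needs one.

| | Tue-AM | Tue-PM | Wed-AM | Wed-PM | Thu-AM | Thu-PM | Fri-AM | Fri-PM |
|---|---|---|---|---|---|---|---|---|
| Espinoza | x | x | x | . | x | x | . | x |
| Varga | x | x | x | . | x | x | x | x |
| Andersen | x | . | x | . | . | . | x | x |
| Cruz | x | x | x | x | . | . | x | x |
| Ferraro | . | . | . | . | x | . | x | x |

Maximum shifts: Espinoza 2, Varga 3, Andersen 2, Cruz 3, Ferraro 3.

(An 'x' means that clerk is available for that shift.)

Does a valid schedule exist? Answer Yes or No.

Wed-PM can only be covered by Cruz, so that assignment is forced.
Thu-PM can only be covered by Espinoza and Varga, so that assignment is forced.
One valid schedule: Tue-AM→Andersen, Tue-PM→Espinoza+Varga, Wed-AM→Andersen, Wed-PM→Cruz, Thu-AM→Varga+Ferraro, Thu-PM→Espinoza+Varga, Fri-AM→Cruz, Fri-PM→Cruz.
Loads: Espinoza 2/2, Varga 3/3, Andersen 2/2, Cruz 3/3, Ferraro 1/3 — all within limits.

Yes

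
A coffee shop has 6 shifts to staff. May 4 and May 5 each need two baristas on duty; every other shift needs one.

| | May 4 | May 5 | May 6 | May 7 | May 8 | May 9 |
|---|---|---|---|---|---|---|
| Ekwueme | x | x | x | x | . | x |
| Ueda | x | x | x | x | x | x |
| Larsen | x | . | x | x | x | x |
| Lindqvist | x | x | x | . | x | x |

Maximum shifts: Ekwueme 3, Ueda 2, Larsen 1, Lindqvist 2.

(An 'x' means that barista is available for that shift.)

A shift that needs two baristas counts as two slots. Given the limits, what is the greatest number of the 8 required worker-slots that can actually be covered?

Total capacity across all baristas is 3+2+1+2 = 8, and 8 slots are needed, so at most 8 can be filled.
An assignment achieving 8: May 4→Ekwueme+Larsen, May 5→Ekwueme+Ueda, May 6→Lindqvist, May 7→Ekwueme, May 8→Ueda, May 9→Lindqvist.
Loads: Ekwueme 3/3, Ueda 2/2, Larsen 1/1, Lindqvist 2/2.

8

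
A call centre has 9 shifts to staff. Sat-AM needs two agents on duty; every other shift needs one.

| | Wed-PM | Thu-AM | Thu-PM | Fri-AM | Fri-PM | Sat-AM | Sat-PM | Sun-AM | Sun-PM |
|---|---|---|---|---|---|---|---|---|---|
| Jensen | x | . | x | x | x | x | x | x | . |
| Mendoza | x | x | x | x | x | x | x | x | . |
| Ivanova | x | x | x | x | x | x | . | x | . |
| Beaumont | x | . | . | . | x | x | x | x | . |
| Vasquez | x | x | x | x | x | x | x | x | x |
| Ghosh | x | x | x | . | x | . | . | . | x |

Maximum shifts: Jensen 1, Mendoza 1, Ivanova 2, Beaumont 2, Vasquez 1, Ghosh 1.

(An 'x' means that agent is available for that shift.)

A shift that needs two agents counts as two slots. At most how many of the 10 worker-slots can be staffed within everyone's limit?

8

Total capacity across all agents is 1+1+2+2+1+1 = 8, and 10 slots are needed, so at most 8 can be filled.
An assignment achieving 8: Wed-PM→Ghosh, Thu-AM→Mendoza, Thu-PM→Ivanova, Fri-AM→Jensen, Sat-AM→Ivanova+Beaumont, Sat-PM→Beaumont, Sun-PM→Vasquez.
Loads: Jensen 1/1, Mendoza 1/1, Ivanova 2/2, Beaumont 2/2, Vasquez 1/1, Ghosh 1/1.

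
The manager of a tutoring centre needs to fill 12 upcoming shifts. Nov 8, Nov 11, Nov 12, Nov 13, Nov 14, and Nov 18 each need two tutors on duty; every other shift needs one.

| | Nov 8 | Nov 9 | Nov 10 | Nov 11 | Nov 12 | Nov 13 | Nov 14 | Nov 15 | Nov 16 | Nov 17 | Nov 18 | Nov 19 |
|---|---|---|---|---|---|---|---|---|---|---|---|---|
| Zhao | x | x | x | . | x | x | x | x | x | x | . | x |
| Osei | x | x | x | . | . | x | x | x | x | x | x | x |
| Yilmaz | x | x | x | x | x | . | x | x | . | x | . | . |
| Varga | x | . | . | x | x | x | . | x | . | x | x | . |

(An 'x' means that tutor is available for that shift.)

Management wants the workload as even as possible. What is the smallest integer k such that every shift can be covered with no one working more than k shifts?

5

With 4 tutors and 18 worker-slots to fill, someone must work at least ⌈18/4⌉ = 5 shifts, so k ≥ 5.
k = 5 works: Nov 8→Yilmaz+Varga, Nov 9→Zhao, Nov 10→Zhao, Nov 11→Yilmaz+Varga, Nov 12→Zhao+Yilmaz, Nov 13→Osei+Varga, Nov 14→Osei+Yilmaz, Nov 15→Osei, Nov 16→Zhao, Nov 17→Osei, Nov 18→Osei+Varga, Nov 19→Zhao.
Loads: Zhao 5, Osei 5, Yilmaz 4, Varga 4 — all ≤ 5.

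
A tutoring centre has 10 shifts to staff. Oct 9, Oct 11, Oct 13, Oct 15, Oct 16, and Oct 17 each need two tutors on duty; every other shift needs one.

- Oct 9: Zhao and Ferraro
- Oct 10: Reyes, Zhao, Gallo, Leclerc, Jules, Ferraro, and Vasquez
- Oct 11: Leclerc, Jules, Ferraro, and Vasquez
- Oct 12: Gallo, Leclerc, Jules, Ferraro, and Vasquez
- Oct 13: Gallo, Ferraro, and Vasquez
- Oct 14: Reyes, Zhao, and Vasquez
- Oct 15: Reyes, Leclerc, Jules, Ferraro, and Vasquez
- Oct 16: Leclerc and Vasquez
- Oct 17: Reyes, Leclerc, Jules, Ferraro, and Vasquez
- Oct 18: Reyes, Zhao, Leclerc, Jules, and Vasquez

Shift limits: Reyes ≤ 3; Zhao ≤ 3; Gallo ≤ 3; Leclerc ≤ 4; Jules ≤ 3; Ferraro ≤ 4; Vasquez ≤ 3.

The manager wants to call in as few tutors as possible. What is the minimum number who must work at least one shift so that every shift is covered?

5

16 slots to fill and no one can take more than 4, so at least ⌈16/4⌉ = 4 tutors are needed.
Any 4 tutors together have capacity at most 4+4+3+3 = 14 < 16 slots, so 4 can never suffice.
Reyes, Zhao, Leclerc, Ferraro, and Vasquez alone can cover everything: Oct 9→Zhao+Ferraro, Oct 10→Zhao, Oct 11→Leclerc+Ferraro, Oct 12→Leclerc, Oct 13→Ferraro+Vasquez, Oct 14→Reyes, Oct 15→Reyes+Leclerc, Oct 16→Leclerc+Vasquez, Oct 17→Ferraro+Vasquez, Oct 18→Reyes.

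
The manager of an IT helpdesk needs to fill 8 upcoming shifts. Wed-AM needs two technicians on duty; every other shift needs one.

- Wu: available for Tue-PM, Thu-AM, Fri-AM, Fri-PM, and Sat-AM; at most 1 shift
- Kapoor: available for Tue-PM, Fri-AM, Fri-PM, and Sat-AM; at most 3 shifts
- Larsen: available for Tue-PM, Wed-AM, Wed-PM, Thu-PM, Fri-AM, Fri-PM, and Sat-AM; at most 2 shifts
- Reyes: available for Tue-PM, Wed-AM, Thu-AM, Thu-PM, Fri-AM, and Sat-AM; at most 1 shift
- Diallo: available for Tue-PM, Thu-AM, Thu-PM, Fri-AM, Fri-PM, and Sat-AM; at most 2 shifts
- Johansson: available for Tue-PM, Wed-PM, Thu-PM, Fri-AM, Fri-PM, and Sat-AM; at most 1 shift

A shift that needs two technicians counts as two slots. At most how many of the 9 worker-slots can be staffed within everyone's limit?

Total capacity across all technicians is 1+3+2+1+2+1 = 10, and 9 slots are needed, so at most 9 can be filled.
An assignment achieving 9: Tue-PM→Kapoor, Wed-AM→Larsen+Reyes, Wed-PM→Larsen, Thu-AM→Wu, Thu-PM→Diallo, Fri-AM→Kapoor, Fri-PM→Kapoor, Sat-AM→Diallo.
Loads: Wu 1/1, Kapoor 3/3, Larsen 2/2, Reyes 1/1, Diallo 2/2, Johansson 0/1.

9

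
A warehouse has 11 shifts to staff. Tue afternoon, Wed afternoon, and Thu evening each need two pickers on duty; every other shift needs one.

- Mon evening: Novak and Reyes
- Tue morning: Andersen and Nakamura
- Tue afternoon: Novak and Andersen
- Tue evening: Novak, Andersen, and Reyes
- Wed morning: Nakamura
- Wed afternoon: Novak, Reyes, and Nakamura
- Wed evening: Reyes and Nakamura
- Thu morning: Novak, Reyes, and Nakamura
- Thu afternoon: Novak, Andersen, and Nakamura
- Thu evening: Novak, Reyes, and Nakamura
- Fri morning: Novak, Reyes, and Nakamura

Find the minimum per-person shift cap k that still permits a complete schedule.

4

With 4 pickers and 14 worker-slots to fill, someone must work at least ⌈14/4⌉ = 4 shifts, so k ≥ 4.
k = 4 works: Mon evening→Novak, Tue morning→Andersen, Tue afternoon→Novak+Andersen, Tue evening→Novak, Wed morning→Nakamura, Wed afternoon→Novak+Reyes, Wed evening→Reyes, Thu morning→Reyes, Thu afternoon→Andersen, Thu evening→Reyes+Nakamura, Fri morning→Nakamura.
Loads: Novak 4, Andersen 3, Reyes 4, Nakamura 3 — all ≤ 4.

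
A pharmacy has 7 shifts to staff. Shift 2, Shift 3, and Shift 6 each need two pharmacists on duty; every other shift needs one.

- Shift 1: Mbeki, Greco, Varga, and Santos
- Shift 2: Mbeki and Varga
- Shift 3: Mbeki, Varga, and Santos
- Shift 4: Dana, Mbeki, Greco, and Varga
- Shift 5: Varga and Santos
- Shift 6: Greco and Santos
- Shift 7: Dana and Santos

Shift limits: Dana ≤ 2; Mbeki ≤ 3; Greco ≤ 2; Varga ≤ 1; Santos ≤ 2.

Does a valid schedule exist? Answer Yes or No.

Total capacity is 10 and 10 slots are needed, so capacity alone doesn't rule it out.
Shifts {Shift 2, Shift 3, Shift 5, Shift 6} need 7 worker-slots in total, but the pharmacists available for any of those shifts (Mbeki, Greco, Varga, and Santos) can supply at most 6 among them. So no valid schedule exists.

No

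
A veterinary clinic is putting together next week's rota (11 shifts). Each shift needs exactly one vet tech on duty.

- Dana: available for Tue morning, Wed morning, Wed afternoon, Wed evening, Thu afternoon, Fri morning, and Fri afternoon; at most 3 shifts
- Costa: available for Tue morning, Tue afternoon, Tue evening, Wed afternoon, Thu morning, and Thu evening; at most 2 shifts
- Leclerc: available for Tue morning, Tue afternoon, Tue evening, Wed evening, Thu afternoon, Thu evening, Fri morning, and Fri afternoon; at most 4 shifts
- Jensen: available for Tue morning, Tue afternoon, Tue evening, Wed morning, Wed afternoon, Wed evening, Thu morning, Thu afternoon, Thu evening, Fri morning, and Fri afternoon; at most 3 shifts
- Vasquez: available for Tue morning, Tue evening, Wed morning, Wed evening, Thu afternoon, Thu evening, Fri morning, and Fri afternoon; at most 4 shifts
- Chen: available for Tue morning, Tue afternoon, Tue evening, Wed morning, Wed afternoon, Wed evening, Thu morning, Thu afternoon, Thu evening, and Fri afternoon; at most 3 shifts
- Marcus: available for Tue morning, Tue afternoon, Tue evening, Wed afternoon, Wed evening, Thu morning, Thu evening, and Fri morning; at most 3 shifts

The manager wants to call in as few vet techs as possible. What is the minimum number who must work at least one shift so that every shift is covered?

3

11 slots to fill and no one can take more than 4, so at least ⌈11/4⌉ = 3 vet techs are needed.
Leclerc, Jensen, and Vasquez alone can cover everything: Tue morning→Leclerc, Tue afternoon→Leclerc, Tue evening→Leclerc, Wed morning→Jensen, Wed afternoon→Jensen, Wed evening→Leclerc, Thu morning→Jensen, Thu afternoon→Vasquez, Thu evening→Vasquez, Fri morning→Vasquez, Fri afternoon→Vasquez.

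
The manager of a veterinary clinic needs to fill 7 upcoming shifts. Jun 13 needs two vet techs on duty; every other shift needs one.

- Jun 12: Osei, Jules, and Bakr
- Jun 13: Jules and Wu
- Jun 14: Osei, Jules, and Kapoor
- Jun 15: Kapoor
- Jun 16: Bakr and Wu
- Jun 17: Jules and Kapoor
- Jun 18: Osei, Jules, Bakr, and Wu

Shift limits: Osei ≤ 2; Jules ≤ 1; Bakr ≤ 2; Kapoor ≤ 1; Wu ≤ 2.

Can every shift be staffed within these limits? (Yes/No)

Total capacity is 8 and 8 slots are needed, so capacity alone doesn't rule it out.
Shifts {Jun 13, Jun 15, Jun 17} need 4 worker-slots in total, but the vet techs available for any of those shifts (Jules, Kapoor, and Wu) can supply at most 3 among them. So no valid schedule exists.

No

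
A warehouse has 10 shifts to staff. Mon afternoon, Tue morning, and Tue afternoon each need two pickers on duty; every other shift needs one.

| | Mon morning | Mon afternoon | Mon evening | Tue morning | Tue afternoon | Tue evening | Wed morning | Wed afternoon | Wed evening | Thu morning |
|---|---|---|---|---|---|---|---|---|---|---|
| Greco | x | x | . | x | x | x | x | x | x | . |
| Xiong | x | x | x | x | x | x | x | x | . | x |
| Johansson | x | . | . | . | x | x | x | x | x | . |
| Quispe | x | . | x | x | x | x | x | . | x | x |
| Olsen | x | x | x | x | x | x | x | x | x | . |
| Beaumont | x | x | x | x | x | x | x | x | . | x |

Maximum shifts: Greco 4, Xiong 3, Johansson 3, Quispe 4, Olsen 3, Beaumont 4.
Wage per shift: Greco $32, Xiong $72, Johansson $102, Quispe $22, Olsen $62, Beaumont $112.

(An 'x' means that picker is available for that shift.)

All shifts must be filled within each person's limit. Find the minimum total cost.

Picking the cheapest available picker for each shift independently would cost $366, but that ignores the shift limits.
An optimal schedule: Mon morning→Quispe, Mon afternoon→Greco+Olsen, Mon evening→Quispe, Tue morning→Olsen+Xiong, Tue afternoon→Olsen+Xiong, Tue evening→Greco, Wed morning→Greco, Wed afternoon→Greco, Wed evening→Quispe, Thu morning→Quispe.
Total: 22 + 32 + 62 + 22 + 62 + 72 + 62 + 72 + 32 + 32 + 32 + 22 + 22 = $546.

$546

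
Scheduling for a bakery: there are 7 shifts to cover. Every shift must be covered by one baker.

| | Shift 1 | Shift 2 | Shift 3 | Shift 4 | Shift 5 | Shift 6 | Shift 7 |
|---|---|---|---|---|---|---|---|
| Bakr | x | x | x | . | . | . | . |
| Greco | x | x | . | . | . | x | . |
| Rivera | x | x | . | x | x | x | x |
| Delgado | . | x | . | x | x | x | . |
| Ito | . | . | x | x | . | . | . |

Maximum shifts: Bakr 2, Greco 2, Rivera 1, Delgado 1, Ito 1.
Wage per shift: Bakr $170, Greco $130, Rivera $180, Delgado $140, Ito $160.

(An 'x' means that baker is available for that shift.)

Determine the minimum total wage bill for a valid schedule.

Shift 7 can only be covered by Rivera, so that assignment is forced.
Picking the cheapest available baker for each shift independently would cost $1010, but that ignores the shift limits.
An optimal schedule: Shift 1→Bakr, Shift 2→Greco, Shift 3→Bakr, Shift 4→Ito, Shift 5→Delgado, Shift 6→Greco, Shift 7→Rivera.
Total: 170 + 130 + 170 + 160 + 140 + 130 + 180 = $1080.

$1080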